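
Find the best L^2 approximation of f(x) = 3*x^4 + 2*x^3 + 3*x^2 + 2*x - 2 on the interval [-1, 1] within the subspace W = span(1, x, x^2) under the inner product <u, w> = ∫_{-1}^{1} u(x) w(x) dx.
g(x) = 39*x^2/7 + 16*x/5 - 79/35

The best approximation g ∈ W is the orthogonal projection of f onto W. Writing g = a_0 + a_1 x + a_2 x^2, the coefficients solve the normal equations G · a = b where
  G_{ij} = <φ_i, φ_j> and b_i = <f, φ_i>, with φ_0 = 1, φ_1 = x, φ_2 = x^2.
G =
  [2, 0, 2/3]
  [0, 2/3, 0]
  [2/3, 0, 2/5],
b = (-4/5, 32/15, 76/105).
Solving gives a_0 = -79/35, a_1 = 16/5, a_2 = 39/7, so
  g(x) = 39*x^2/7 + 16*x/5 - 79/35.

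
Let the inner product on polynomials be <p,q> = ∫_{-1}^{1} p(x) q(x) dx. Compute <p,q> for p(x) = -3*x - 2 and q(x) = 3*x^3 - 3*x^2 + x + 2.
<p,q> = -48/5

Expand the product: p(x)·q(x) = -9*x^4 + 3*x^3 + 3*x^2 - 8*x - 4.
∫_{-1}^{1} of each monomial x^k gives [2/(k+1) if k even, 0 if k odd]. Integrating term-by-term (or equivalently evaluating the antiderivative F(x) = -9*x^5/5 + 3*x^4/4 + x^3 - 4*x^2 - 4*x at the endpoints):
  F(1) − F(−1) = -161/20 − (31/20) = -48/5.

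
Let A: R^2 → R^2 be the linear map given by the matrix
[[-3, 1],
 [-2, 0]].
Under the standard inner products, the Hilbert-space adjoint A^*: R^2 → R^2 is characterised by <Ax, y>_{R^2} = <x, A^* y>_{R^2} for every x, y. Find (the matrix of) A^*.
A^* = A^T =
[[-3, -2],
 [1, 0]]

For real matrices with standard dot products, the defining identity <Ax, y> = <x, A^* y> gives (Ax)^T y = x^T (A^*) y, i.e. x^T A^T y = x^T (A^*) y. Since this holds for all x, y, we must have A^* = A^T. Therefore
A^* =
[[-3, -2],
 [1, 0]].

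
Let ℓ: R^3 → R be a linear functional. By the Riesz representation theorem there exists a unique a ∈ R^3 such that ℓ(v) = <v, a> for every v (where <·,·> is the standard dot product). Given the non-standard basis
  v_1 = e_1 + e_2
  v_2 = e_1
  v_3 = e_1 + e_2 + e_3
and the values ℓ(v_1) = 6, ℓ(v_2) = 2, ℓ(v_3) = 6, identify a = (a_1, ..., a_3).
a = (2, 4, 0)

Write a = (a_1, ..., a_3) in the standard basis. For each basis vector v_i, ℓ(v_i) = <v_i, a> is a linear equation in the a_j's. Collect the n equations into a matrix system V a = ℓ, where row i of V is v_i (expressed in the standard basis). Since V is invertible (lower-triangular with 1s on the diagonal, up to permutation), solve by back-substitution:
  V =
[[1, 1, 0],
 [1, 0, 0],
 [1, 1, 1]]
  V a = (6, 2, 6)
Solving gives a = (2, 4, 0).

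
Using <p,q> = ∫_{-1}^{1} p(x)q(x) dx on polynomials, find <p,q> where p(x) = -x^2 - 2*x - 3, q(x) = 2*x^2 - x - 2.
<p,q> = 148/15

Expand the product: p(x)·q(x) = -2*x^4 - 3*x^3 - 2*x^2 + 7*x + 6.
∫_{-1}^{1} of each monomial x^k gives [2/(k+1) if k even, 0 if k odd]. Integrating term-by-term (or equivalently evaluating the antiderivative F(x) = -2*x^5/5 - 3*x^4/4 - 2*x^3/3 + 7*x^2/2 + 6*x at the endpoints):
  F(1) − F(−1) = 461/60 − (-131/60) = 148/15.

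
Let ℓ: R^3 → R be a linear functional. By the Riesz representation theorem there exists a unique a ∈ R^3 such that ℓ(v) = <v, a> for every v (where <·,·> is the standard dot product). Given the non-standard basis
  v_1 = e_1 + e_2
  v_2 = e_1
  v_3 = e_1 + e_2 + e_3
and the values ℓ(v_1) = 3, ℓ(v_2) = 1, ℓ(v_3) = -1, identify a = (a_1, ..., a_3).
a = (1, 2, -4)

Write a = (a_1, ..., a_3) in the standard basis. For each basis vector v_i, ℓ(v_i) = <v_i, a> is a linear equation in the a_j's. Collect the n equations into a matrix system V a = ℓ, where row i of V is v_i (expressed in the standard basis). Since V is invertible (lower-triangular with 1s on the diagonal, up to permutation), solve by back-substitution:
  V =
[[1, 1, 0],
 [1, 0, 0],
 [1, 1, 1]]
  V a = (3, 1, -1)
Solving gives a = (1, 2, -4).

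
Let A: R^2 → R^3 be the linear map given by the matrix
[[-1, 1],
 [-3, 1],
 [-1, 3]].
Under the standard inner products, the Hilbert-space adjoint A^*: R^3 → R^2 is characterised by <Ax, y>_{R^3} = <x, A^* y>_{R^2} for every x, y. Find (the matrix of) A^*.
A^* = A^T =
[[-1, -3, -1],
 [1, 1, 3]]

For real matrices with standard dot products, the defining identity <Ax, y> = <x, A^* y> gives (Ax)^T y = x^T (A^*) y, i.e. x^T A^T y = x^T (A^*) y. Since this holds for all x, y, we must have A^* = A^T. Therefore
A^* =
[[-1, -3, -1],
 [1, 1, 3]].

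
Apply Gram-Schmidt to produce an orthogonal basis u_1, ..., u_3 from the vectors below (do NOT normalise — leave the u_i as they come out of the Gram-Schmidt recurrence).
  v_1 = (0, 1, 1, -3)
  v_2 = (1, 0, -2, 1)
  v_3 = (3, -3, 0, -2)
Orthogonal basis:
  u_1 = (0, 1, 1, -3)
  u_2 = (1, 5/11, -17/11, -4/11)
  u_3 = (97/41, -146/41, 29/41, -39/41)

Apply the Gram-Schmidt recurrence
  u_1 = v_1
  u_i = v_i − Σ_{j<i} ((v_i · u_j) / (u_j · u_j)) · u_j.

Step by step this gives:
  u_1 = (0, 1, 1, -3)
  u_2 = (1, 5/11, -17/11, -4/11)
  u_3 = (97/41, -146/41, 29/41, -39/41)

Orthogonality check:
  u_2 · u_1 = 0 (should be 0)
  u_3 · u_1 = 0 (should be 0)
  u_3 · u_2 = 0 (should be 0)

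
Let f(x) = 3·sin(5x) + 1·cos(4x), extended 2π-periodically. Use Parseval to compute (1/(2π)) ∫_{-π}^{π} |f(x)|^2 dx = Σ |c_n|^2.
Σ |c_n|^2 = 5

Expand |f|^2 and use orthogonality of {sin(nx), cos(mx)} on [-π, π]:
  ∫_{-π}^{π} sin(nx)^2 dx = π, ∫ cos(mx)^2 dx = π, and cross terms integrate to 0.
So ∫_{-π}^{π} f(x)^2 dx = 3^2 · π + 1^2 · π = (9 + 1)π.
Divide by 2π: (9 + 1)/2 = 5.
By Parseval, this equals Σ |c_n|^2.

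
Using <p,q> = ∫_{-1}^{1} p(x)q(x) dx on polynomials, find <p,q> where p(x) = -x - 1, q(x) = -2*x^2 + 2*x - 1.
<p,q> = 2

Expand the product: p(x)·q(x) = 2*x^3 - x + 1.
∫_{-1}^{1} of each monomial x^k gives [2/(k+1) if k even, 0 if k odd]. Integrating term-by-term (or equivalently evaluating the antiderivative F(x) = x^4/2 - x^2/2 + x at the endpoints):
  F(1) − F(−1) = 1 − (-1) = 2.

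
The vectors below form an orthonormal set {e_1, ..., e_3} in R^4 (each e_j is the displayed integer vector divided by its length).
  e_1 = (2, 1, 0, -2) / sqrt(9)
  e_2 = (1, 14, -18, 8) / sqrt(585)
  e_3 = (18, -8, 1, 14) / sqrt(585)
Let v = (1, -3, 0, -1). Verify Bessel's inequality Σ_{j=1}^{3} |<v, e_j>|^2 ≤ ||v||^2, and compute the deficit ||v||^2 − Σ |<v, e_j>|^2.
Σ |<v, e_j>|^2 = 50/9; ||v||^2 = 11; deficit = 49/9

Write each e_j = u_j / sqrt(<u_j, u_j>) where u_j is the displayed integer vector. Then <v, e_j> = <v, u_j> / sqrt(<u_j, u_j>), so |<v, e_j>|^2 = <v, u_j>^2 / <u_j, u_j>.
Coefficients: <v, e_1> = 1/sqrt(9), <v, e_2> = -49/sqrt(585), <v, e_3> = 28/sqrt(585).
Square and sum: Σ |<v, e_j>|^2 = 50/9.
Compute ||v||^2 = v·v = 11.
Deficit = 11 − 50/9 = 49/9 ≥ 0, confirming Bessel's inequality. (The deficit equals ||v − Σ <v,e_j> e_j||^2, the squared distance from v to span{e_j}.)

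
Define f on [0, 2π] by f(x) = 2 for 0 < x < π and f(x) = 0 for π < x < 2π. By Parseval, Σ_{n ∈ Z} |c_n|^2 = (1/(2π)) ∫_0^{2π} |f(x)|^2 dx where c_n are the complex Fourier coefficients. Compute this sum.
Σ |c_n|^2 = 2

Parseval equates the L^2 energy of f (normalised by 1/(2π)) with the ℓ^2 sum of its Fourier coefficients: (1/(2π)) ∫_0^{2π} |f|^2 = Σ |c_n|^2.
Compute the left side: (1/(2π)) [∫_0^π 2^2 dx + ∫_π^{2π} 0^2 dx] = (1/(2π)) · (4π + 0π) = (4 + 0)/2 = 2.
So Σ_{n ∈ Z} |c_n|^2 = 2.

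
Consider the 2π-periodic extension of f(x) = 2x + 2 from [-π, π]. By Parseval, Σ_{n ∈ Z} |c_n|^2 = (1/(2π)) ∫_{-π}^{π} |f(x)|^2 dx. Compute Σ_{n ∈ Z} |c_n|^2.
Σ |c_n|^2 = 4π^2/3 + 4

Expand and integrate term by term over [-π, π]:
  ∫ (2x)^2 dx = 4·(2π^3/3); ∫ 2·2·(2)·x dx = 0 (odd integrand); ∫ 2^2 dx = 4·2π.
So (1/(2π)) ∫_{-π}^{π} (2x + 2)^2 dx = 4π^2/3 + 4 = 4π^2/3 + 4.
Parseval ⇒ Σ |c_n|^2 = 4π^2/3 + 4.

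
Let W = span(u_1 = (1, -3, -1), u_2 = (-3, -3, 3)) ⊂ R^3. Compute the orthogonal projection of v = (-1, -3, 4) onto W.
proj_W(v) = (-5/2, -3, 5/2)

Set up U = [u_1 | ... | u_2] ∈ R^(3×2). The projector onto W = col(U) is P = U (U^T U)^(-1) U^T.
Compute U^T U =
  [11, 3]
  [3, 27],
and U^T v = (4, 24).
Solve U^T U · c = U^T v for the coefficients: c = (1/8, 7/8). The projection is proj_W(v) = U c.
Check: (v - proj_W(v)) · u_1 = 0  (should be 0).
Check: (v - proj_W(v)) · u_2 = 0  (should be 0).
Result: proj_W(v) = (-5/2, -3, 5/2).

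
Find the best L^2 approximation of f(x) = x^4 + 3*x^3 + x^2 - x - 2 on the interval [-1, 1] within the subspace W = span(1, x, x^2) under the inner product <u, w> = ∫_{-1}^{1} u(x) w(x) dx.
g(x) = 13*x^2/7 + 4*x/5 - 73/35

The best approximation g ∈ W is the orthogonal projection of f onto W. Writing g = a_0 + a_1 x + a_2 x^2, the coefficients solve the normal equations G · a = b where
  G_{ij} = <φ_i, φ_j> and b_i = <f, φ_i>, with φ_0 = 1, φ_1 = x, φ_2 = x^2.
G =
  [2, 0, 2/3]
  [0, 2/3, 0]
  [2/3, 0, 2/5],
b = (-44/15, 8/15, -68/105).
Solving gives a_0 = -73/35, a_1 = 4/5, a_2 = 13/7, so
  g(x) = 13*x^2/7 + 4*x/5 - 73/35.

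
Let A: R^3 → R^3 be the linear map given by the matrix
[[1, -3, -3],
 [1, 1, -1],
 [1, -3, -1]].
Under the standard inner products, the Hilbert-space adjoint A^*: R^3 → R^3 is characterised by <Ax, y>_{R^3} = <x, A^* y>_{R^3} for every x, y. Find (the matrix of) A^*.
A^* = A^T =
[[1, 1, 1],
 [-3, 1, -3],
 [-3, -1, -1]]

For real matrices with standard dot products, the defining identity <Ax, y> = <x, A^* y> gives (Ax)^T y = x^T (A^*) y, i.e. x^T A^T y = x^T (A^*) y. Since this holds for all x, y, we must have A^* = A^T. Therefore
A^* =
[[1, 1, 1],
 [-3, 1, -3],
 [-3, -1, -1]].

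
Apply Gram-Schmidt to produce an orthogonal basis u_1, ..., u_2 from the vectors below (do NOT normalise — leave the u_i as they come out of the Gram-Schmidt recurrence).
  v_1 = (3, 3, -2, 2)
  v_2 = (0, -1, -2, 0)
Orthogonal basis:
  u_1 = (3, 3, -2, 2)
  u_2 = (-3/26, -29/26, -25/13, -1/13)

Apply the Gram-Schmidt recurrence
  u_1 = v_1
  u_i = v_i − Σ_{j<i} ((v_i · u_j) / (u_j · u_j)) · u_j.

Step by step this gives:
  u_1 = (3, 3, -2, 2)
  u_2 = (-3/26, -29/26, -25/13, -1/13)

Orthogonality check:
  u_2 · u_1 = 0 (should be 0)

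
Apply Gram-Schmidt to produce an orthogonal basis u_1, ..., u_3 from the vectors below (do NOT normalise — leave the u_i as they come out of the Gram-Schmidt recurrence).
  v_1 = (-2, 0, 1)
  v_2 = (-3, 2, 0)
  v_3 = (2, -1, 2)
Orthogonal basis:
  u_1 = (-2, 0, 1)
  u_2 = (-3/5, 2, -6/5)
  u_3 = (18/29, 27/29, 36/29)

Apply the Gram-Schmidt recurrence
  u_1 = v_1
  u_i = v_i − Σ_{j<i} ((v_i · u_j) / (u_j · u_j)) · u_j.

Step by step this gives:
  u_1 = (-2, 0, 1)
  u_2 = (-3/5, 2, -6/5)
  u_3 = (18/29, 27/29, 36/29)

Orthogonality check:
  u_2 · u_1 = 0 (should be 0)
  u_3 · u_1 = 0 (should be 0)
  u_3 · u_2 = 0 (should be 0)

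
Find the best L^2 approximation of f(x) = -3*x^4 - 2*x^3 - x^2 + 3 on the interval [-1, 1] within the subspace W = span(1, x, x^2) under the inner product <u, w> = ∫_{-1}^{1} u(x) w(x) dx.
g(x) = -25*x^2/7 - 6*x/5 + 114/35

The best approximation g ∈ W is the orthogonal projection of f onto W. Writing g = a_0 + a_1 x + a_2 x^2, the coefficients solve the normal equations G · a = b where
  G_{ij} = <φ_i, φ_j> and b_i = <f, φ_i>, with φ_0 = 1, φ_1 = x, φ_2 = x^2.
G =
  [2, 0, 2/3]
  [0, 2/3, 0]
  [2/3, 0, 2/5],
b = (62/15, -4/5, 26/35).
Solving gives a_0 = 114/35, a_1 = -6/5, a_2 = -25/7, so
  g(x) = -25*x^2/7 - 6*x/5 + 114/35.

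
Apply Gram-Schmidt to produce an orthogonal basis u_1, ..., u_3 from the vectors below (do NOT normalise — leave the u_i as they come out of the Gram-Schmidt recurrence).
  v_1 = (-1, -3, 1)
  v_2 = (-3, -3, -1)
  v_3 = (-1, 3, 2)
Orthogonal basis:
  u_1 = (-1, -3, 1)
  u_2 = (-2, 0, -2)
  u_3 = (-45/22, 15/11, 45/22)

Apply the Gram-Schmidt recurrence
  u_1 = v_1
  u_i = v_i − Σ_{j<i} ((v_i · u_j) / (u_j · u_j)) · u_j.

Step by step this gives:
  u_1 = (-1, -3, 1)
  u_2 = (-2, 0, -2)
  u_3 = (-45/22, 15/11, 45/22)

Orthogonality check:
  u_2 · u_1 = 0 (should be 0)
  u_3 · u_1 = 0 (should be 0)
  u_3 · u_2 = 0 (should be 0)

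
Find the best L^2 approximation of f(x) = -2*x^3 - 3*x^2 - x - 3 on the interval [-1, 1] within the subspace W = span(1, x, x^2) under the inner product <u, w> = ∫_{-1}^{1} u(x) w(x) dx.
g(x) = -3*x^2 - 11*x/5 - 3

The best approximation g ∈ W is the orthogonal projection of f onto W. Writing g = a_0 + a_1 x + a_2 x^2, the coefficients solve the normal equations G · a = b where
  G_{ij} = <φ_i, φ_j> and b_i = <f, φ_i>, with φ_0 = 1, φ_1 = x, φ_2 = x^2.
G =
  [2, 0, 2/3]
  [0, 2/3, 0]
  [2/3, 0, 2/5],
b = (-8, -22/15, -16/5).
Solving gives a_0 = -3, a_1 = -11/5, a_2 = -3, so
  g(x) = -3*x^2 - 11*x/5 - 3.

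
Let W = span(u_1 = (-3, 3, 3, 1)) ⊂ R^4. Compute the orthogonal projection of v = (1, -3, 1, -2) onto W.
proj_W(v) = (33/28, -33/28, -33/28, -11/28)

Set up U = [u_1 | ... | u_1] ∈ R^(4×1). The projector onto W = col(U) is P = U (U^T U)^(-1) U^T.
Compute U^T U =
  [28],
and U^T v = (-11).
Solve U^T U · c = U^T v for the coefficients: c = (-11/28). The projection is proj_W(v) = U c.
Check: (v - proj_W(v)) · u_1 = 0  (should be 0).
Result: proj_W(v) = (33/28, -33/28, -33/28, -11/28).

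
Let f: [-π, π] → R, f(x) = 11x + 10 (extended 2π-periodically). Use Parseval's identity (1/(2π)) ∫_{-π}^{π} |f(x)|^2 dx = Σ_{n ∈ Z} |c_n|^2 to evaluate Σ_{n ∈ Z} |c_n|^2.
Σ |c_n|^2 = 121π^2/3 + 100

Expand and integrate term by term over [-π, π]:
  ∫ (11x)^2 dx = 121·(2π^3/3); ∫ 2·11·(10)·x dx = 0 (odd integrand); ∫ 10^2 dx = 100·2π.
So (1/(2π)) ∫_{-π}^{π} (11x + 10)^2 dx = 121π^2/3 + 100 = 121π^2/3 + 100.
Parseval ⇒ Σ |c_n|^2 = 121π^2/3 + 100.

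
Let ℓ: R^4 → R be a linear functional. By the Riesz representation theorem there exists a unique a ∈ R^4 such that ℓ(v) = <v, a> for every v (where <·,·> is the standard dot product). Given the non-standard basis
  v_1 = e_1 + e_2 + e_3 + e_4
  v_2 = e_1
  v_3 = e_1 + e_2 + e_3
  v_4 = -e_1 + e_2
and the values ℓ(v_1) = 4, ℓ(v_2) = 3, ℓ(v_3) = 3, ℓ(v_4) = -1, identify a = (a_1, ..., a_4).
a = (3, 2, -2, 1)

Write a = (a_1, ..., a_4) in the standard basis. For each basis vector v_i, ℓ(v_i) = <v_i, a> is a linear equation in the a_j's. Collect the n equations into a matrix system V a = ℓ, where row i of V is v_i (expressed in the standard basis). Since V is invertible (lower-triangular with 1s on the diagonal, up to permutation), solve by back-substitution:
  V =
[[1, 1, 1, 1],
 [1, 0, 0, 0],
 [1, 1, 1, 0],
 [-1, 1, 0, 0]]
  V a = (4, 3, 3, -1)
Solving gives a = (3, 2, -2, 1).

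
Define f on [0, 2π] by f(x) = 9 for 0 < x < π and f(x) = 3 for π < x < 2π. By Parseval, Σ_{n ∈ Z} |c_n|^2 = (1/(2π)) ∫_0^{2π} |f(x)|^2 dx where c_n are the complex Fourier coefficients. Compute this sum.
Σ |c_n|^2 = 45

Parseval equates the L^2 energy of f (normalised by 1/(2π)) with the ℓ^2 sum of its Fourier coefficients: (1/(2π)) ∫_0^{2π} |f|^2 = Σ |c_n|^2.
Compute the left side: (1/(2π)) [∫_0^π 9^2 dx + ∫_π^{2π} 3^2 dx] = (1/(2π)) · (81π + 9π) = (81 + 9)/2 = 45.
So Σ_{n ∈ Z} |c_n|^2 = 45.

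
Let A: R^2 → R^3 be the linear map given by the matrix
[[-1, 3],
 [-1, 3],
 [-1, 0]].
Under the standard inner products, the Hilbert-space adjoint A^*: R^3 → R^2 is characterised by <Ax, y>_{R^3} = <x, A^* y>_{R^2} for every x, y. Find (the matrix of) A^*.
A^* = A^T =
[[-1, -1, -1],
 [3, 3, 0]]

For real matrices with standard dot products, the defining identity <Ax, y> = <x, A^* y> gives (Ax)^T y = x^T (A^*) y, i.e. x^T A^T y = x^T (A^*) y. Since this holds for all x, y, we must have A^* = A^T. Therefore
A^* =
[[-1, -1, -1],
 [3, 3, 0]].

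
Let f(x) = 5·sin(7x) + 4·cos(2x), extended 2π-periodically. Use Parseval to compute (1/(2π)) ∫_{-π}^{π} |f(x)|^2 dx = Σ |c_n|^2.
Σ |c_n|^2 = 41/2

Expand |f|^2 and use orthogonality of {sin(nx), cos(mx)} on [-π, π]:
  ∫_{-π}^{π} sin(nx)^2 dx = π, ∫ cos(mx)^2 dx = π, and cross terms integrate to 0.
So ∫_{-π}^{π} f(x)^2 dx = 5^2 · π + 4^2 · π = (25 + 16)π.
Divide by 2π: (25 + 16)/2 = 41/2.
By Parseval, this equals Σ |c_n|^2.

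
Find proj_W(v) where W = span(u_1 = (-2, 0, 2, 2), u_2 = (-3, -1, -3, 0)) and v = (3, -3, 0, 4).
proj_W(v) = (35/57, 6/19, 73/57, 1/3)

Set up U = [u_1 | ... | u_2] ∈ R^(4×2). The projector onto W = col(U) is P = U (U^T U)^(-1) U^T.
Compute U^T U =
  [12, 0]
  [0, 19],
and U^T v = (2, -6).
Solve U^T U · c = U^T v for the coefficients: c = (1/6, -6/19). The projection is proj_W(v) = U c.
Check: (v - proj_W(v)) · u_1 = 0  (should be 0).
Check: (v - proj_W(v)) · u_2 = 0  (should be 0).
Result: proj_W(v) = (35/57, 6/19, 73/57, 1/3).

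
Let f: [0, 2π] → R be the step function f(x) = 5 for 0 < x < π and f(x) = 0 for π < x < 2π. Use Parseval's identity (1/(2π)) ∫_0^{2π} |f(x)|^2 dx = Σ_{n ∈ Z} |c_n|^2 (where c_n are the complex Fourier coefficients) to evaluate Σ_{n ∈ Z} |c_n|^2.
Σ |c_n|^2 = 25/2

Parseval equates the L^2 energy of f (normalised by 1/(2π)) with the ℓ^2 sum of its Fourier coefficients: (1/(2π)) ∫_0^{2π} |f|^2 = Σ |c_n|^2.
Compute the left side: (1/(2π)) [∫_0^π 5^2 dx + ∫_π^{2π} 0^2 dx] = (1/(2π)) · (25π + 0π) = (25 + 0)/2 = 25/2.
So Σ_{n ∈ Z} |c_n|^2 = 25/2.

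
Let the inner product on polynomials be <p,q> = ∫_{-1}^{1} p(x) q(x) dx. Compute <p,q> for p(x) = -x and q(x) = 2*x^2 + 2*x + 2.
<p,q> = -4/3

Expand the product: p(x)·q(x) = -2*x^3 - 2*x^2 - 2*x.
∫_{-1}^{1} of each monomial x^k gives [2/(k+1) if k even, 0 if k odd]. Integrating term-by-term (or equivalently evaluating the antiderivative F(x) = -x^4/2 - 2*x^3/3 - x^2 at the endpoints):
  F(1) − F(−1) = -13/6 − (-5/6) = -4/3.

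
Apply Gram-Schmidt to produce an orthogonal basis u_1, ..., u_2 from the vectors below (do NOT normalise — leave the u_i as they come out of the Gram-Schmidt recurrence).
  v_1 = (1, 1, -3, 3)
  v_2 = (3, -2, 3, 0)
Orthogonal basis:
  u_1 = (1, 1, -3, 3)
  u_2 = (17/5, -8/5, 9/5, 6/5)

Apply the Gram-Schmidt recurrence
  u_1 = v_1
  u_i = v_i − Σ_{j<i} ((v_i · u_j) / (u_j · u_j)) · u_j.

Step by step this gives:
  u_1 = (1, 1, -3, 3)
  u_2 = (17/5, -8/5, 9/5, 6/5)

Orthogonality check:
  u_2 · u_1 = 0 (should be 0)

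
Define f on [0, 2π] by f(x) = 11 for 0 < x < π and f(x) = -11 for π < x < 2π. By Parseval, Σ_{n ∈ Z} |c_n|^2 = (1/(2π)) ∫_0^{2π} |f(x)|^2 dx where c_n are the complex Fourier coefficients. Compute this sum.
Σ |c_n|^2 = 121

Parseval equates the L^2 energy of f (normalised by 1/(2π)) with the ℓ^2 sum of its Fourier coefficients: (1/(2π)) ∫_0^{2π} |f|^2 = Σ |c_n|^2.
Compute the left side: (1/(2π)) [∫_0^π 11^2 dx + ∫_π^{2π} (-11)^2 dx] = (1/(2π)) · (121π + 121π) = (121 + 121)/2 = 121.
So Σ_{n ∈ Z} |c_n|^2 = 121.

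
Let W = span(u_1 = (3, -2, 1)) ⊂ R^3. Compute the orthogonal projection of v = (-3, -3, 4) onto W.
proj_W(v) = (3/14, -1/7, 1/14)

Set up U = [u_1 | ... | u_1] ∈ R^(3×1). The projector onto W = col(U) is P = U (U^T U)^(-1) U^T.
Compute U^T U =
  [14],
and U^T v = (1).
Solve U^T U · c = U^T v for the coefficients: c = (1/14). The projection is proj_W(v) = U c.
Check: (v - proj_W(v)) · u_1 = 0  (should be 0).
Result: proj_W(v) = (3/14, -1/7, 1/14).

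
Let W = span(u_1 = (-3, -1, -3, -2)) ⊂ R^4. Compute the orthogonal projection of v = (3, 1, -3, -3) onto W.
proj_W(v) = (-15/23, -5/23, -15/23, -10/23)

Set up U = [u_1 | ... | u_1] ∈ R^(4×1). The projector onto W = col(U) is P = U (U^T U)^(-1) U^T.
Compute U^T U =
  [23],
and U^T v = (5).
Solve U^T U · c = U^T v for the coefficients: c = (5/23). The projection is proj_W(v) = U c.
Check: (v - proj_W(v)) · u_1 = 0  (should be 0).
Result: proj_W(v) = (-15/23, -5/23, -15/23, -10/23).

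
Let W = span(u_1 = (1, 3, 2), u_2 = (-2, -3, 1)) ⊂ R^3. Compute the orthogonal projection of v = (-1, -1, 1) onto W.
proj_W(v) = (-106/115, -24/23, 118/115)

Set up U = [u_1 | ... | u_2] ∈ R^(3×2). The projector onto W = col(U) is P = U (U^T U)^(-1) U^T.
Compute U^T U =
  [14, -9]
  [-9, 14],
and U^T v = (-2, 6).
Solve U^T U · c = U^T v for the coefficients: c = (26/115, 66/115). The projection is proj_W(v) = U c.
Check: (v - proj_W(v)) · u_1 = 0  (should be 0).
Check: (v - proj_W(v)) · u_2 = 0  (should be 0).
Result: proj_W(v) = (-106/115, -24/23, 118/115).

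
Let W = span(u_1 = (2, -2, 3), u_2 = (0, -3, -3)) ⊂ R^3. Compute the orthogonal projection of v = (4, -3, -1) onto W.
proj_W(v) = (52/33, -131/33, -1/33)

Set up U = [u_1 | ... | u_2] ∈ R^(3×2). The projector onto W = col(U) is P = U (U^T U)^(-1) U^T.
Compute U^T U =
  [17, -3]
  [-3, 18],
and U^T v = (11, 12).
Solve U^T U · c = U^T v for the coefficients: c = (26/33, 79/99). The projection is proj_W(v) = U c.
Check: (v - proj_W(v)) · u_1 = 0  (should be 0).
Check: (v - proj_W(v)) · u_2 = 0  (should be 0).
Result: proj_W(v) = (52/33, -131/33, -1/33).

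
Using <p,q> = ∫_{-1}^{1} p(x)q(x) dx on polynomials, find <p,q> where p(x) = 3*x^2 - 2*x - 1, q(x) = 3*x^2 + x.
<p,q> = 4/15

Expand the product: p(x)·q(x) = 9*x^4 - 3*x^3 - 5*x^2 - x.
∫_{-1}^{1} of each monomial x^k gives [2/(k+1) if k even, 0 if k odd]. Integrating term-by-term (or equivalently evaluating the antiderivative F(x) = 9*x^5/5 - 3*x^4/4 - 5*x^3/3 - x^2/2 at the endpoints):
  F(1) − F(−1) = -67/60 − (-83/60) = 4/15.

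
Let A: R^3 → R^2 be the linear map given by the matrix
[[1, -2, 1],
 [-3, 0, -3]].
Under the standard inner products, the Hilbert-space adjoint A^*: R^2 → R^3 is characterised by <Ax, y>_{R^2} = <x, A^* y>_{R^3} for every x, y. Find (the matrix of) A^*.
A^* = A^T =
[[1, -3],
 [-2, 0],
 [1, -3]]

For real matrices with standard dot products, the defining identity <Ax, y> = <x, A^* y> gives (Ax)^T y = x^T (A^*) y, i.e. x^T A^T y = x^T (A^*) y. Since this holds for all x, y, we must have A^* = A^T. Therefore
A^* =
[[1, -3],
 [-2, 0],
 [1, -3]].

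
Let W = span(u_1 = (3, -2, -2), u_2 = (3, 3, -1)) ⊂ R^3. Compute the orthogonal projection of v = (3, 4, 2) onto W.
proj_W(v) = (279/149, 659/149, -17/149)

Set up U = [u_1 | ... | u_2] ∈ R^(3×2). The projector onto W = col(U) is P = U (U^T U)^(-1) U^T.
Compute U^T U =
  [17, 5]
  [5, 19],
and U^T v = (-3, 19).
Solve U^T U · c = U^T v for the coefficients: c = (-76/149, 169/149). The projection is proj_W(v) = U c.
Check: (v - proj_W(v)) · u_1 = 0  (should be 0).
Check: (v - proj_W(v)) · u_2 = 0  (should be 0).
Result: proj_W(v) = (279/149, 659/149, -17/149).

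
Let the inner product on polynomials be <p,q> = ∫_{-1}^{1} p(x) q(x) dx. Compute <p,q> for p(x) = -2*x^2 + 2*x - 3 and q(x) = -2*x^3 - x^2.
<p,q> = 6/5

Expand the product: p(x)·q(x) = 4*x^5 - 2*x^4 + 4*x^3 + 3*x^2.
∫_{-1}^{1} of each monomial x^k gives [2/(k+1) if k even, 0 if k odd]. Integrating term-by-term (or equivalently evaluating the antiderivative F(x) = 2*x^6/3 - 2*x^5/5 + x^4 + x^3 at the endpoints):
  F(1) − F(−1) = 34/15 − (16/15) = 6/5.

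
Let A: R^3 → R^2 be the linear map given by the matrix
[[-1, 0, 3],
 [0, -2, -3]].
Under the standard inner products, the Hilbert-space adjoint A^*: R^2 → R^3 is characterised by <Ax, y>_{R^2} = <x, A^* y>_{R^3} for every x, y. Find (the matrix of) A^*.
A^* = A^T =
[[-1, 0],
 [0, -2],
 [3, -3]]

For real matrices with standard dot products, the defining identity <Ax, y> = <x, A^* y> gives (Ax)^T y = x^T (A^*) y, i.e. x^T A^T y = x^T (A^*) y. Since this holds for all x, y, we must have A^* = A^T. Therefore
A^* =
[[-1, 0],
 [0, -2],
 [3, -3]].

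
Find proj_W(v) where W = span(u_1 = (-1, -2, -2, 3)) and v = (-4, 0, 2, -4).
proj_W(v) = (2/3, 4/3, 4/3, -2)

Set up U = [u_1 | ... | u_1] ∈ R^(4×1). The projector onto W = col(U) is P = U (U^T U)^(-1) U^T.
Compute U^T U =
  [18],
and U^T v = (-12).
Solve U^T U · c = U^T v for the coefficients: c = (-2/3). The projection is proj_W(v) = U c.
Check: (v - proj_W(v)) · u_1 = 0  (should be 0).
Result: proj_W(v) = (2/3, 4/3, 4/3, -2).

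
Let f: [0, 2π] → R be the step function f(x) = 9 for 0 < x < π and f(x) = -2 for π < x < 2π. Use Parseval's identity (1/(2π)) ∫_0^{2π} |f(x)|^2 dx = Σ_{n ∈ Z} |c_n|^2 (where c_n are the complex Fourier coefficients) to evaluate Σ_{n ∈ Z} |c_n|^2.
Σ |c_n|^2 = 85/2

Parseval equates the L^2 energy of f (normalised by 1/(2π)) with the ℓ^2 sum of its Fourier coefficients: (1/(2π)) ∫_0^{2π} |f|^2 = Σ |c_n|^2.
Compute the left side: (1/(2π)) [∫_0^π 9^2 dx + ∫_π^{2π} (-2)^2 dx] = (1/(2π)) · (81π + 4π) = (81 + 4)/2 = 85/2.
So Σ_{n ∈ Z} |c_n|^2 = 85/2.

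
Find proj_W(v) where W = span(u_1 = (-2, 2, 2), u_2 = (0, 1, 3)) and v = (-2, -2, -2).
proj_W(v) = (-6/7, -2/7, -18/7)

Set up U = [u_1 | ... | u_2] ∈ R^(3×2). The projector onto W = col(U) is P = U (U^T U)^(-1) U^T.
Compute U^T U =
  [12, 8]
  [8, 10],
and U^T v = (-4, -8).
Solve U^T U · c = U^T v for the coefficients: c = (3/7, -8/7). The projection is proj_W(v) = U c.
Check: (v - proj_W(v)) · u_1 = 0  (should be 0).
Check: (v - proj_W(v)) · u_2 = 0  (should be 0).
Result: proj_W(v) = (-6/7, -2/7, -18/7).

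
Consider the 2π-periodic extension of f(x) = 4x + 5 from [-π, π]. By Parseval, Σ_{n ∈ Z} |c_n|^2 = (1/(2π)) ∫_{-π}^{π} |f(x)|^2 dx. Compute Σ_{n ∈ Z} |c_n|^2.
Σ |c_n|^2 = 16π^2/3 + 25

Expand and integrate term by term over [-π, π]:
  ∫ (4x)^2 dx = 16·(2π^3/3); ∫ 2·4·(5)·x dx = 0 (odd integrand); ∫ 5^2 dx = 25·2π.
So (1/(2π)) ∫_{-π}^{π} (4x + 5)^2 dx = 16π^2/3 + 25 = 16π^2/3 + 25.
Parseval ⇒ Σ |c_n|^2 = 16π^2/3 + 25.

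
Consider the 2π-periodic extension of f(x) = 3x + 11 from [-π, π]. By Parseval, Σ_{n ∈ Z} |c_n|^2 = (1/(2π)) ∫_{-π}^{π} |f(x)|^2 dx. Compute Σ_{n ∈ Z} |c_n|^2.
Σ |c_n|^2 = 3π^2 + 121

Expand and integrate term by term over [-π, π]:
  ∫ (3x)^2 dx = 9·(2π^3/3); ∫ 2·3·(11)·x dx = 0 (odd integrand); ∫ 11^2 dx = 121·2π.
So (1/(2π)) ∫_{-π}^{π} (3x + 11)^2 dx = 9π^2/3 + 121 = 3π^2 + 121.
Parseval ⇒ Σ |c_n|^2 = 3π^2 + 121.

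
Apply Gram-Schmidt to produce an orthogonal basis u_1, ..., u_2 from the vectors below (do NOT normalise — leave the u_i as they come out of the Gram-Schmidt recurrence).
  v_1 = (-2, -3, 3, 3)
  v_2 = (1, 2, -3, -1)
Orthogonal basis:
  u_1 = (-2, -3, 3, 3)
  u_2 = (-9/31, 2/31, -33/31, 29/31)

Apply the Gram-Schmidt recurrence
  u_1 = v_1
  u_i = v_i − Σ_{j<i} ((v_i · u_j) / (u_j · u_j)) · u_j.

Step by step this gives:
  u_1 = (-2, -3, 3, 3)
  u_2 = (-9/31, 2/31, -33/31, 29/31)

Orthogonality check:
  u_2 · u_1 = 0 (should be 0)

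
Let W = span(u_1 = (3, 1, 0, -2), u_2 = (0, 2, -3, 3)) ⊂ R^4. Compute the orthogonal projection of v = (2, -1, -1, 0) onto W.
proj_W(v) = (171/146, 91/146, -51/146, -63/146)

Set up U = [u_1 | ... | u_2] ∈ R^(4×2). The projector onto W = col(U) is P = U (U^T U)^(-1) U^T.
Compute U^T U =
  [14, -4]
  [-4, 22],
and U^T v = (5, 1).
Solve U^T U · c = U^T v for the coefficients: c = (57/146, 17/146). The projection is proj_W(v) = U c.
Check: (v - proj_W(v)) · u_1 = 0  (should be 0).
Check: (v - proj_W(v)) · u_2 = 0  (should be 0).
Result: proj_W(v) = (171/146, 91/146, -51/146, -63/146).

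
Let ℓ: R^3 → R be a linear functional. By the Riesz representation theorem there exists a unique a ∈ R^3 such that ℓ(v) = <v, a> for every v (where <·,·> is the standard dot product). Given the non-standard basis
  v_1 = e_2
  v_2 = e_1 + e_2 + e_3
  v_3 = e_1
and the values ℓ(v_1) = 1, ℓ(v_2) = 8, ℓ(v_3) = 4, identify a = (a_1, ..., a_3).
a = (4, 1, 3)

Write a = (a_1, ..., a_3) in the standard basis. For each basis vector v_i, ℓ(v_i) = <v_i, a> is a linear equation in the a_j's. Collect the n equations into a matrix system V a = ℓ, where row i of V is v_i (expressed in the standard basis). Since V is invertible (lower-triangular with 1s on the diagonal, up to permutation), solve by back-substitution:
  V =
[[0, 1, 0],
 [1, 1, 1],
 [1, 0, 0]]
  V a = (1, 8, 4)
Solving gives a = (4, 1, 3).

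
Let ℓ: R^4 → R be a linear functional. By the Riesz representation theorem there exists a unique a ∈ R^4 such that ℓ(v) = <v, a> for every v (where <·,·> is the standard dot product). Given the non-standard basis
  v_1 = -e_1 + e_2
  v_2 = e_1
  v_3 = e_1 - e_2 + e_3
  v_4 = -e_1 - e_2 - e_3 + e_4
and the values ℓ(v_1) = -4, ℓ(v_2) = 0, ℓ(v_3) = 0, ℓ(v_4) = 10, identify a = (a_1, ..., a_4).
a = (0, -4, -4, 2)

Write a = (a_1, ..., a_4) in the standard basis. For each basis vector v_i, ℓ(v_i) = <v_i, a> is a linear equation in the a_j's. Collect the n equations into a matrix system V a = ℓ, where row i of V is v_i (expressed in the standard basis). Since V is invertible (lower-triangular with 1s on the diagonal, up to permutation), solve by back-substitution:
  V =
[[-1, 1, 0, 0],
 [1, 0, 0, 0],
 [1, -1, 1, 0],
 [-1, -1, -1, 1]]
  V a = (-4, 0, 0, 10)
Solving gives a = (0, -4, -4, 2).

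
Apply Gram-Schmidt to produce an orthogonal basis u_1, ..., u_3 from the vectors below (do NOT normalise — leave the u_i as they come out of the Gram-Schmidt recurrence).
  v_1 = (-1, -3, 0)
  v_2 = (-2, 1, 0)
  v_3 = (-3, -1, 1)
Orthogonal basis:
  u_1 = (-1, -3, 0)
  u_2 = (-21/10, 7/10, 0)
  u_3 = (0, 0, 1)

Apply the Gram-Schmidt recurrence
  u_1 = v_1
  u_i = v_i − Σ_{j<i} ((v_i · u_j) / (u_j · u_j)) · u_j.

Step by step this gives:
  u_1 = (-1, -3, 0)
  u_2 = (-21/10, 7/10, 0)
  u_3 = (0, 0, 1)

Orthogonality check:
  u_2 · u_1 = 0 (should be 0)
  u_3 · u_1 = 0 (should be 0)
  u_3 · u_2 = 0 (should be 0)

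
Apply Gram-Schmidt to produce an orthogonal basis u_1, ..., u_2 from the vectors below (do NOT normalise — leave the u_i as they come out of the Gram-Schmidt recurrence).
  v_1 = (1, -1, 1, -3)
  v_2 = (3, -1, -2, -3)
Orthogonal basis:
  u_1 = (1, -1, 1, -3)
  u_2 = (25/12, -1/12, -35/12, -1/4)

Apply the Gram-Schmidt recurrence
  u_1 = v_1
  u_i = v_i − Σ_{j<i} ((v_i · u_j) / (u_j · u_j)) · u_j.

Step by step this gives:
  u_1 = (1, -1, 1, -3)
  u_2 = (25/12, -1/12, -35/12, -1/4)

Orthogonality check:
  u_2 · u_1 = 0 (should be 0)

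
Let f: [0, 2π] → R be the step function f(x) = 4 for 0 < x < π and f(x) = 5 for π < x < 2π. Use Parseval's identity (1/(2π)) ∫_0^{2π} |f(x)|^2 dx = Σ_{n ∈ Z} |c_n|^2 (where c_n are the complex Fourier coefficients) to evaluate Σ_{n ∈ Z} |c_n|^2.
Σ |c_n|^2 = 41/2

Parseval equates the L^2 energy of f (normalised by 1/(2π)) with the ℓ^2 sum of its Fourier coefficients: (1/(2π)) ∫_0^{2π} |f|^2 = Σ |c_n|^2.
Compute the left side: (1/(2π)) [∫_0^π 4^2 dx + ∫_π^{2π} 5^2 dx] = (1/(2π)) · (16π + 25π) = (16 + 25)/2 = 41/2.
So Σ_{n ∈ Z} |c_n|^2 = 41/2.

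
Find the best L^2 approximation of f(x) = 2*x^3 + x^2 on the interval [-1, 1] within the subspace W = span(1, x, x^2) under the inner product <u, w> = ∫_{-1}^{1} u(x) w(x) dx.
g(x) = x^2 + 6*x/5

The best approximation g ∈ W is the orthogonal projection of f onto W. Writing g = a_0 + a_1 x + a_2 x^2, the coefficients solve the normal equations G · a = b where
  G_{ij} = <φ_i, φ_j> and b_i = <f, φ_i>, with φ_0 = 1, φ_1 = x, φ_2 = x^2.
G =
  [2, 0, 2/3]
  [0, 2/3, 0]
  [2/3, 0, 2/5],
b = (2/3, 4/5, 2/5).
Solving gives a_0 = 0, a_1 = 6/5, a_2 = 1, so
  g(x) = x^2 + 6*x/5.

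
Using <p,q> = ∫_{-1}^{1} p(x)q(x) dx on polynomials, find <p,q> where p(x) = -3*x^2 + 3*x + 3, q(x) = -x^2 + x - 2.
<p,q> = -34/5

Expand the product: p(x)·q(x) = 3*x^4 - 6*x^3 + 6*x^2 - 3*x - 6.
∫_{-1}^{1} of each monomial x^k gives [2/(k+1) if k even, 0 if k odd]. Integrating term-by-term (or equivalently evaluating the antiderivative F(x) = 3*x^5/5 - 3*x^4/2 + 2*x^3 - 3*x^2/2 - 6*x at the endpoints):
  F(1) − F(−1) = -32/5 − (2/5) = -34/5.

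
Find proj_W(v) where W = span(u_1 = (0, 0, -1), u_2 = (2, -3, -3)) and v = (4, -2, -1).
proj_W(v) = (28/13, -42/13, -1)

Set up U = [u_1 | ... | u_2] ∈ R^(3×2). The projector onto W = col(U) is P = U (U^T U)^(-1) U^T.
Compute U^T U =
  [1, 3]
  [3, 22],
and U^T v = (1, 17).
Solve U^T U · c = U^T v for the coefficients: c = (-29/13, 14/13). The projection is proj_W(v) = U c.
Check: (v - proj_W(v)) · u_1 = 0  (should be 0).
Check: (v - proj_W(v)) · u_2 = 0  (should be 0).
Result: proj_W(v) = (28/13, -42/13, -1).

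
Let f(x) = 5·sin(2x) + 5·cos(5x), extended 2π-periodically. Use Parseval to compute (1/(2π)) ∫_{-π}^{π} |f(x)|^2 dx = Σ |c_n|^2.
Σ |c_n|^2 = 25

Expand |f|^2 and use orthogonality of {sin(nx), cos(mx)} on [-π, π]:
  ∫_{-π}^{π} sin(nx)^2 dx = π, ∫ cos(mx)^2 dx = π, and cross terms integrate to 0.
So ∫_{-π}^{π} f(x)^2 dx = 5^2 · π + 5^2 · π = (25 + 25)π.
Divide by 2π: (25 + 25)/2 = 25.
By Parseval, this equals Σ |c_n|^2.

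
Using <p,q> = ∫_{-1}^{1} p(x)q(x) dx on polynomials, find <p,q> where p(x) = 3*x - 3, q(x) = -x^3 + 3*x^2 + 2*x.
<p,q> = -16/5

Expand the product: p(x)·q(x) = -3*x^4 + 12*x^3 - 3*x^2 - 6*x.
∫_{-1}^{1} of each monomial x^k gives [2/(k+1) if k even, 0 if k odd]. Integrating term-by-term (or equivalently evaluating the antiderivative F(x) = -3*x^5/5 + 3*x^4 - x^3 - 3*x^2 at the endpoints):
  F(1) − F(−1) = -8/5 − (8/5) = -16/5.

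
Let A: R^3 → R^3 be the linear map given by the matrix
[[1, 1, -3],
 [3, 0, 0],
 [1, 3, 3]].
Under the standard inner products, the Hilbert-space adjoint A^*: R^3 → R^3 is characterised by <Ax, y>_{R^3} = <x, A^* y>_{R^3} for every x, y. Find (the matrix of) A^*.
A^* = A^T =
[[1, 3, 1],
 [1, 0, 3],
 [-3, 0, 3]]

For real matrices with standard dot products, the defining identity <Ax, y> = <x, A^* y> gives (Ax)^T y = x^T (A^*) y, i.e. x^T A^T y = x^T (A^*) y. Since this holds for all x, y, we must have A^* = A^T. Therefore
A^* =
[[1, 3, 1],
 [1, 0, 3],
 [-3, 0, 3]].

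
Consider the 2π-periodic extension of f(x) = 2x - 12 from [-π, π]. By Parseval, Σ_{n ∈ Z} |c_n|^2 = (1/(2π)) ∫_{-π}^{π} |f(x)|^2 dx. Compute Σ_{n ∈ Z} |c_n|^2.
Σ |c_n|^2 = 4π^2/3 + 144

Expand and integrate term by term over [-π, π]:
  ∫ (2x)^2 dx = 4·(2π^3/3); ∫ 2·2·(-12)·x dx = 0 (odd integrand); ∫ (-12)^2 dx = 144·2π.
So (1/(2π)) ∫_{-π}^{π} (2x - 12)^2 dx = 4π^2/3 + 144 = 4π^2/3 + 144.
Parseval ⇒ Σ |c_n|^2 = 4π^2/3 + 144.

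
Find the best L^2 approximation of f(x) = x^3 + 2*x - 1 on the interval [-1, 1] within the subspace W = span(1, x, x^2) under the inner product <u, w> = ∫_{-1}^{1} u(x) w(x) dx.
g(x) = 13*x/5 - 1

The best approximation g ∈ W is the orthogonal projection of f onto W. Writing g = a_0 + a_1 x + a_2 x^2, the coefficients solve the normal equations G · a = b where
  G_{ij} = <φ_i, φ_j> and b_i = <f, φ_i>, with φ_0 = 1, φ_1 = x, φ_2 = x^2.
G =
  [2, 0, 2/3]
  [0, 2/3, 0]
  [2/3, 0, 2/5],
b = (-2, 26/15, -2/3).
Solving gives a_0 = -1, a_1 = 13/5, a_2 = 0, so
  g(x) = 13*x/5 - 1.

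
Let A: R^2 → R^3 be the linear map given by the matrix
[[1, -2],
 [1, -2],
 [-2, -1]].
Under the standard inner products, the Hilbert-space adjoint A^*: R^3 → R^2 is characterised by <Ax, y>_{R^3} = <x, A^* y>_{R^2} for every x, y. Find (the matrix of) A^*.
A^* = A^T =
[[1, 1, -2],
 [-2, -2, -1]]

For real matrices with standard dot products, the defining identity <Ax, y> = <x, A^* y> gives (Ax)^T y = x^T (A^*) y, i.e. x^T A^T y = x^T (A^*) y. Since this holds for all x, y, we must have A^* = A^T. Therefore
A^* =
[[1, 1, -2],
 [-2, -2, -1]].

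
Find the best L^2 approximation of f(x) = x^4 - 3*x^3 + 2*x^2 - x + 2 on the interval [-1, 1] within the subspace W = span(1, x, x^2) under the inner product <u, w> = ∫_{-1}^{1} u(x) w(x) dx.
g(x) = 20*x^2/7 - 14*x/5 + 67/35

The best approximation g ∈ W is the orthogonal projection of f onto W. Writing g = a_0 + a_1 x + a_2 x^2, the coefficients solve the normal equations G · a = b where
  G_{ij} = <φ_i, φ_j> and b_i = <f, φ_i>, with φ_0 = 1, φ_1 = x, φ_2 = x^2.
G =
  [2, 0, 2/3]
  [0, 2/3, 0]
  [2/3, 0, 2/5],
b = (86/15, -28/15, 254/105).
Solving gives a_0 = 67/35, a_1 = -14/5, a_2 = 20/7, so
  g(x) = 20*x^2/7 - 14*x/5 + 67/35.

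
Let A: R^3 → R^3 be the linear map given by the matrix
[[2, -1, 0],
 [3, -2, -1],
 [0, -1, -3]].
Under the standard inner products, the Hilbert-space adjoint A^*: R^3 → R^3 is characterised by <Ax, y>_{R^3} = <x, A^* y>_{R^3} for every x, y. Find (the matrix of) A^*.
A^* = A^T =
[[2, 3, 0],
 [-1, -2, -1],
 [0, -1, -3]]

For real matrices with standard dot products, the defining identity <Ax, y> = <x, A^* y> gives (Ax)^T y = x^T (A^*) y, i.e. x^T A^T y = x^T (A^*) y. Since this holds for all x, y, we must have A^* = A^T. Therefore
A^* =
[[2, 3, 0],
 [-1, -2, -1],
 [0, -1, -3]].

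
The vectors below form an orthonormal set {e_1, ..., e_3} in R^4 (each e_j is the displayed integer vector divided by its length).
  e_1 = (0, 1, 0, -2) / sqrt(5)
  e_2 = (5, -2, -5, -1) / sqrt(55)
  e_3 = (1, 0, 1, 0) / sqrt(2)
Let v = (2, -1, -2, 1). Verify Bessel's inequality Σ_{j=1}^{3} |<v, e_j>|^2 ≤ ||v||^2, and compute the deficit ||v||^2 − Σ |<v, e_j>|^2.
Σ |<v, e_j>|^2 = 108/11; ||v||^2 = 10; deficit = 2/11

Write each e_j = u_j / sqrt(<u_j, u_j>) where u_j is the displayed integer vector. Then <v, e_j> = <v, u_j> / sqrt(<u_j, u_j>), so |<v, e_j>|^2 = <v, u_j>^2 / <u_j, u_j>.
Coefficients: <v, e_1> = -3/sqrt(5), <v, e_2> = 21/sqrt(55), <v, e_3> = 0/sqrt(2).
Square and sum: Σ |<v, e_j>|^2 = 108/11.
Compute ||v||^2 = v·v = 10.
Deficit = 10 − 108/11 = 2/11 ≥ 0, confirming Bessel's inequality. (The deficit equals ||v − Σ <v,e_j> e_j||^2, the squared distance from v to span{e_j}.)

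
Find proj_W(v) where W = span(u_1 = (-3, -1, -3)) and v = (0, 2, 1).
proj_W(v) = (15/19, 5/19, 15/19)

Set up U = [u_1 | ... | u_1] ∈ R^(3×1). The projector onto W = col(U) is P = U (U^T U)^(-1) U^T.
Compute U^T U =
  [19],
and U^T v = (-5).
Solve U^T U · c = U^T v for the coefficients: c = (-5/19). The projection is proj_W(v) = U c.
Check: (v - proj_W(v)) · u_1 = 0  (should be 0).
Result: proj_W(v) = (15/19, 5/19, 15/19).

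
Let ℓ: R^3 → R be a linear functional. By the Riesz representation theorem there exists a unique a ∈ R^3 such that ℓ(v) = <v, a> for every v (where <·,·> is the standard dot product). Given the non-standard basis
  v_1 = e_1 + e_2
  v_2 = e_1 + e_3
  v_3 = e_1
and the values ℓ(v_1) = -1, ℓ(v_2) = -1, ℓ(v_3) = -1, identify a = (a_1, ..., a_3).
a = (-1, 0, 0)

Write a = (a_1, ..., a_3) in the standard basis. For each basis vector v_i, ℓ(v_i) = <v_i, a> is a linear equation in the a_j's. Collect the n equations into a matrix system V a = ℓ, where row i of V is v_i (expressed in the standard basis). Since V is invertible (lower-triangular with 1s on the diagonal, up to permutation), solve by back-substitution:
  V =
[[1, 1, 0],
 [1, 0, 1],
 [1, 0, 0]]
  V a = (-1, -1, -1)
Solving gives a = (-1, 0, 0).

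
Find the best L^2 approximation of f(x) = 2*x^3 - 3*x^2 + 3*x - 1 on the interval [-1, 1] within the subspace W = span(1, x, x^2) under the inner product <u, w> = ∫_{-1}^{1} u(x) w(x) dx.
g(x) = -3*x^2 + 21*x/5 - 1

The best approximation g ∈ W is the orthogonal projection of f onto W. Writing g = a_0 + a_1 x + a_2 x^2, the coefficients solve the normal equations G · a = b where
  G_{ij} = <φ_i, φ_j> and b_i = <f, φ_i>, with φ_0 = 1, φ_1 = x, φ_2 = x^2.
G =
  [2, 0, 2/3]
  [0, 2/3, 0]
  [2/3, 0, 2/5],
b = (-4, 14/5, -28/15).
Solving gives a_0 = -1, a_1 = 21/5, a_2 = -3, so
  g(x) = -3*x^2 + 21*x/5 - 1.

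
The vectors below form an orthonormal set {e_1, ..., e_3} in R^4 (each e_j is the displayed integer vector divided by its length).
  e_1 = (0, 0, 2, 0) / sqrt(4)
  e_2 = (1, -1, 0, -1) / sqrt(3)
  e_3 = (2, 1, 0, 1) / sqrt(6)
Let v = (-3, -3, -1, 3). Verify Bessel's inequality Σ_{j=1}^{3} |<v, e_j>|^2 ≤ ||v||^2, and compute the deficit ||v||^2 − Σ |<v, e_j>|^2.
Σ |<v, e_j>|^2 = 10; ||v||^2 = 28; deficit = 18

Write each e_j = u_j / sqrt(<u_j, u_j>) where u_j is the displayed integer vector. Then <v, e_j> = <v, u_j> / sqrt(<u_j, u_j>), so |<v, e_j>|^2 = <v, u_j>^2 / <u_j, u_j>.
Coefficients: <v, e_1> = -2/sqrt(4), <v, e_2> = -3/sqrt(3), <v, e_3> = -6/sqrt(6).
Square and sum: Σ |<v, e_j>|^2 = 10.
Compute ||v||^2 = v·v = 28.
Deficit = 28 − 10 = 18 ≥ 0, confirming Bessel's inequality. (The deficit equals ||v − Σ <v,e_j> e_j||^2, the squared distance from v to span{e_j}.)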